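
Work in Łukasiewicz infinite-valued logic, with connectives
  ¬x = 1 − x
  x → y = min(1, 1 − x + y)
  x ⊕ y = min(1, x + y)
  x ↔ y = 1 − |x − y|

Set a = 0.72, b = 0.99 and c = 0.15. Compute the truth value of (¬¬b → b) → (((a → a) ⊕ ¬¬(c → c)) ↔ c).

0.15

¬b = 1 − 0.99 = 0.01
¬¬b = 1 − 0.01 = 0.99
¬¬b → b = min(1, 1 − 0.99 + 0.99) = min(1, 1.00) = 1.00
a → a = min(1, 1 − 0.72 + 0.72) = min(1, 1.00) = 1.00
c → c = min(1, 1 − 0.15 + 0.15) = min(1, 1.00) = 1.00
¬(c → c) = 1 − 1.00 = 0.00
¬¬(c → c) = 1 − 0.00 = 1.00
(a → a) ⊕ ¬¬(c → c) = min(1, 1.00 + 1.00) = min(1, 2.00) = 1.00
((a → a) ⊕ ¬¬(c → c)) ↔ c = 1 − |1.00 − 0.15| = 1 − 0.85 = 0.15
(¬¬b → b) → (((a → a) ⊕ ¬¬(c → c)) ↔ c) = min(1, 1 − 1.00 + 0.15) = min(1, 0.15) = 0.15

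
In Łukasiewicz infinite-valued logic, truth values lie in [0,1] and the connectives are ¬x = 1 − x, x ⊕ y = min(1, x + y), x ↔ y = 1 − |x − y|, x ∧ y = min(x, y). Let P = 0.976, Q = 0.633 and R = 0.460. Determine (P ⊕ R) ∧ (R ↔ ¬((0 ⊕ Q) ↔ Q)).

0.540

P ⊕ R = min(1, 0.976 + 0.460) = min(1, 1.436) = 1.000
0 ⊕ Q = min(1, 0.000 + 0.633) = min(1, 0.633) = 0.633
(0 ⊕ Q) ↔ Q = 1 − |0.633 − 0.633| = 1 − 0.000 = 1.000
¬((0 ⊕ Q) ↔ Q) = 1 − 1.000 = 0.000
R ↔ ¬((0 ⊕ Q) ↔ Q) = 1 − |0.460 − 0.000| = 1 − 0.460 = 0.540
(P ⊕ R) ∧ (R ↔ ¬((0 ⊕ Q) ↔ Q)) = min(1.000, 0.540) = 0.540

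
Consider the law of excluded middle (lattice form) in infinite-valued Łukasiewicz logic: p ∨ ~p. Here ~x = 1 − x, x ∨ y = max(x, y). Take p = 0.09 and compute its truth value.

0.91

~p = 1 − 0.09 = 0.91
p ∨ ~p = max(0.09, 0.91) = 0.91
(The value 0.91 < 1 shows this instance is not satisfied; not a Ł∞-tautology — its value is max(a, 1−a).)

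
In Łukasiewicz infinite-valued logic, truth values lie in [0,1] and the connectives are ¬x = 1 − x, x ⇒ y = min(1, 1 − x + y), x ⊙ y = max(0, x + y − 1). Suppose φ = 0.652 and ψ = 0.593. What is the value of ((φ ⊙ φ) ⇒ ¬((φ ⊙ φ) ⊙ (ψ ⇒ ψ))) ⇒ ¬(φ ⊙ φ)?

0.696

φ ⊙ φ = max(0, 0.652 + 0.652 − 1) = max(0, 0.304) = 0.304
ψ ⇒ ψ = min(1, 1 − 0.593 + 0.593) = min(1, 1.000) = 1.000
(φ ⊙ φ) ⊙ (ψ ⇒ ψ) = max(0, 0.304 + 1.000 − 1) = max(0, 0.304) = 0.304
¬((φ ⊙ φ) ⊙ (ψ ⇒ ψ)) = 1 − 0.304 = 0.696
(φ ⊙ φ) ⇒ ¬((φ ⊙ φ) ⊙ (ψ ⇒ ψ)) = min(1, 1 − 0.304 + 0.696) = min(1, 1.392) = 1.000
¬(φ ⊙ φ) = 1 − 0.304 = 0.696
((φ ⊙ φ) ⇒ ¬((φ ⊙ φ) ⊙ (ψ ⇒ ψ))) ⇒ ¬(φ ⊙ φ) = min(1, 1 − 1.000 + 0.696) = min(1, 0.696) = 0.696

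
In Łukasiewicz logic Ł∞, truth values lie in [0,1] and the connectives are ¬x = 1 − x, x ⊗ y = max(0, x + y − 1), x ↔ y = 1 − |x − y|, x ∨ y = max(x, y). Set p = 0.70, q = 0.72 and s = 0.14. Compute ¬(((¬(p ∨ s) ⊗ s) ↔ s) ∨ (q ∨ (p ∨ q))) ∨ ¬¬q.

p ∨ s = max(0.70, 0.14) = 0.70
¬(p ∨ s) = 1 − 0.70 = 0.30
¬(p ∨ s) ⊗ s = max(0, 0.30 + 0.14 − 1) = max(0, -0.56) = 0.00
(¬(p ∨ s) ⊗ s) ↔ s = 1 − |0.00 − 0.14| = 1 − 0.14 = 0.86
p ∨ q = max(0.70, 0.72) = 0.72
q ∨ (p ∨ q) = max(0.72, 0.72) = 0.72
((¬(p ∨ s) ⊗ s) ↔ s) ∨ (q ∨ (p ∨ q)) = max(0.86, 0.72) = 0.86
¬(((¬(p ∨ s) ⊗ s) ↔ s) ∨ (q ∨ (p ∨ q))) = 1 − 0.86 = 0.14
¬q = 1 − 0.72 = 0.28
¬¬q = 1 − 0.28 = 0.72
¬(((¬(p ∨ s) ⊗ s) ↔ s) ∨ (q ∨ (p ∨ q))) ∨ ¬¬q = max(0.14, 0.72) = 0.72

0.72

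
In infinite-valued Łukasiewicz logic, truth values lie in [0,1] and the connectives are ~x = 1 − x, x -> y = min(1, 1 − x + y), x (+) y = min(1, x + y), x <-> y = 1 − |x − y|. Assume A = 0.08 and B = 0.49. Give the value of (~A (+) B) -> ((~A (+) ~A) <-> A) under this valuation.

~A = 1 − 0.08 = 0.92
~A (+) B = min(1, 0.92 + 0.49) = min(1, 1.41) = 1.00
~A (+) ~A = min(1, 0.92 + 0.92) = min(1, 1.84) = 1.00
(~A (+) ~A) <-> A = 1 − |1.00 − 0.08| = 1 − 0.92 = 0.08
(~A (+) B) -> ((~A (+) ~A) <-> A) = min(1, 1 − 1.00 + 0.08) = min(1, 0.08) = 0.08

0.08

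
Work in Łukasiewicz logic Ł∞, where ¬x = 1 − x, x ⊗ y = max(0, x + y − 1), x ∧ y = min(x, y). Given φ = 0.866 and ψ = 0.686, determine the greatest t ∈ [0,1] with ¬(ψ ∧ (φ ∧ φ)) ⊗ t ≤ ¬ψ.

φ ∧ φ = min(0.866, 0.866) = 0.866
ψ ∧ (φ ∧ φ) = min(0.686, 0.866) = 0.686
¬(ψ ∧ (φ ∧ φ)) = 1 − 0.686 = 0.314
So the left factor is ¬(ψ ∧ (φ ∧ φ)) = 0.314.
¬ψ = 1 − 0.686 = 0.314
So the right-hand bound is ¬ψ = 0.314.
The residuum of the Łukasiewicz t-norm gives the supremum: min(1, 1 − 0.314 + 0.314).
1 − 0.314 + 0.314 = 1.000, so t = min(1, 1.000) = 1.000.
Check: 0.314 ⊗ 1.000 = max(0, 0.314) = 0.314 ≤ 0.314.

1.000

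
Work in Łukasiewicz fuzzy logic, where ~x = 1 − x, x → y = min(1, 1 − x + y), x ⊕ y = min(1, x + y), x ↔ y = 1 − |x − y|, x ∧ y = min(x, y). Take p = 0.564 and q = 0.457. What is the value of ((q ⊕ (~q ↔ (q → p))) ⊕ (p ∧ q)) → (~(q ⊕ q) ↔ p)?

~q = 1 − 0.457 = 0.543
q → p = min(1, 1 − 0.457 + 0.564) = min(1, 1.107) = 1.000
~q ↔ (q → p) = 1 − |0.543 − 1.000| = 1 − 0.457 = 0.543
q ⊕ (~q ↔ (q → p)) = min(1, 0.457 + 0.543) = min(1, 1.000) = 1.000
p ∧ q = min(0.564, 0.457) = 0.457
(q ⊕ (~q ↔ (q → p))) ⊕ (p ∧ q) = min(1, 1.000 + 0.457) = min(1, 1.457) = 1.000
q ⊕ q = min(1, 0.457 + 0.457) = min(1, 0.914) = 0.914
~(q ⊕ q) = 1 − 0.914 = 0.086
~(q ⊕ q) ↔ p = 1 − |0.086 − 0.564| = 1 − 0.478 = 0.522
((q ⊕ (~q ↔ (q → p))) ⊕ (p ∧ q)) → (~(q ⊕ q) ↔ p) = min(1, 1 − 1.000 + 0.522) = min(1, 0.522) = 0.522

0.522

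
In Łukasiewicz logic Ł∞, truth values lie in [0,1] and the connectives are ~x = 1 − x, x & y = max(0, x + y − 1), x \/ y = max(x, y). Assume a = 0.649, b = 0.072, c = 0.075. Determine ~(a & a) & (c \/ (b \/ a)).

0.351

a & a = max(0, 0.649 + 0.649 − 1) = max(0, 0.298) = 0.298
~(a & a) = 1 − 0.298 = 0.702
b \/ a = max(0.072, 0.649) = 0.649
c \/ (b \/ a) = max(0.075, 0.649) = 0.649
~(a & a) & (c \/ (b \/ a)) = max(0, 0.702 + 0.649 − 1) = max(0, 0.351) = 0.351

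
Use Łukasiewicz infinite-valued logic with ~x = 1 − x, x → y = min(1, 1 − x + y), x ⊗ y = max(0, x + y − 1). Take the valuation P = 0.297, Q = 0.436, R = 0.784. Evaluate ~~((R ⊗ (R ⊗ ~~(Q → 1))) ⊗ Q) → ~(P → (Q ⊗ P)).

Q → 1 = min(1, 1 − 0.436 + 1.000) = min(1, 1.564) = 1.000
~(Q → 1) = 1 − 1.000 = 0.000
~~(Q → 1) = 1 − 0.000 = 1.000
R ⊗ ~~(Q → 1) = max(0, 0.784 + 1.000 − 1) = max(0, 0.784) = 0.784
R ⊗ (R ⊗ ~~(Q → 1)) = max(0, 0.784 + 0.784 − 1) = max(0, 0.568) = 0.568
(R ⊗ (R ⊗ ~~(Q → 1))) ⊗ Q = max(0, 0.568 + 0.436 − 1) = max(0, 0.004) = 0.004
~((R ⊗ (R ⊗ ~~(Q → 1))) ⊗ Q) = 1 − 0.004 = 0.996
~~((R ⊗ (R ⊗ ~~(Q → 1))) ⊗ Q) = 1 − 0.996 = 0.004
Q ⊗ P = max(0, 0.436 + 0.297 − 1) = max(0, -0.267) = 0.000
P → (Q ⊗ P) = min(1, 1 − 0.297 + 0.000) = min(1, 0.703) = 0.703
~(P → (Q ⊗ P)) = 1 − 0.703 = 0.297
~~((R ⊗ (R ⊗ ~~(Q → 1))) ⊗ Q) → ~(P → (Q ⊗ P)) = min(1, 1 − 0.004 + 0.297) = min(1, 1.293) = 1.000

1.000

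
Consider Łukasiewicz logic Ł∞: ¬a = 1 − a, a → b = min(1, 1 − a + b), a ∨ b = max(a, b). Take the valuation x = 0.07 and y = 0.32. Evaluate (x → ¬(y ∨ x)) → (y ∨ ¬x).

0.93

y ∨ x = max(0.32, 0.07) = 0.32
¬(y ∨ x) = 1 − 0.32 = 0.68
x → ¬(y ∨ x) = min(1, 1 − 0.07 + 0.68) = min(1, 1.61) = 1.00
¬x = 1 − 0.07 = 0.93
y ∨ ¬x = max(0.32, 0.93) = 0.93
(x → ¬(y ∨ x)) → (y ∨ ¬x) = min(1, 1 − 1.00 + 0.93) = min(1, 0.93) = 0.93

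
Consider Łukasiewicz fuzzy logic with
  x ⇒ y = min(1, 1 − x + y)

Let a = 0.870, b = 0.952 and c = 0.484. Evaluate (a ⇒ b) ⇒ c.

a ⇒ b = min(1, 1 − 0.870 + 0.952) = min(1, 1.082) = 1.000
(a ⇒ b) ⇒ c = min(1, 1 − 1.000 + 0.484) = min(1, 0.484) = 0.484

0.484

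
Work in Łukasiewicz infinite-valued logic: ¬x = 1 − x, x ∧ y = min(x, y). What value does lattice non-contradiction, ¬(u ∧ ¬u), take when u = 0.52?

0.52

¬u = 1 − 0.52 = 0.48
u ∧ ¬u = min(0.52, 0.48) = 0.48
¬(u ∧ ¬u) = 1 − 0.48 = 0.52
(The value 0.52 < 1 shows this instance is not satisfied; not a Ł∞-tautology — its value is 1 − min(a, 1−a).)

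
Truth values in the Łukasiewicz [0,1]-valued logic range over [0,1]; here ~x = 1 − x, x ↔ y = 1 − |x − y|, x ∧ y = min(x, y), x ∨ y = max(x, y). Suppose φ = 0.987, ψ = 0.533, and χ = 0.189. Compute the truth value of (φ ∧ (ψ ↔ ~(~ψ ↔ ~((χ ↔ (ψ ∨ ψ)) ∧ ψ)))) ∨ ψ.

~ψ = 1 − 0.533 = 0.467
ψ ∨ ψ = max(0.533, 0.533) = 0.533
χ ↔ (ψ ∨ ψ) = 1 − |0.189 − 0.533| = 1 − 0.344 = 0.656
(χ ↔ (ψ ∨ ψ)) ∧ ψ = min(0.656, 0.533) = 0.533
~((χ ↔ (ψ ∨ ψ)) ∧ ψ) = 1 − 0.533 = 0.467
~ψ ↔ ~((χ ↔ (ψ ∨ ψ)) ∧ ψ) = 1 − |0.467 − 0.467| = 1 − 0.000 = 1.000
~(~ψ ↔ ~((χ ↔ (ψ ∨ ψ)) ∧ ψ)) = 1 − 1.000 = 0.000
ψ ↔ ~(~ψ ↔ ~((χ ↔ (ψ ∨ ψ)) ∧ ψ)) = 1 − |0.533 − 0.000| = 1 − 0.533 = 0.467
φ ∧ (ψ ↔ ~(~ψ ↔ ~((χ ↔ (ψ ∨ ψ)) ∧ ψ))) = min(0.987, 0.467) = 0.467
(φ ∧ (ψ ↔ ~(~ψ ↔ ~((χ ↔ (ψ ∨ ψ)) ∧ ψ)))) ∨ ψ = max(0.467, 0.533) = 0.533

0.533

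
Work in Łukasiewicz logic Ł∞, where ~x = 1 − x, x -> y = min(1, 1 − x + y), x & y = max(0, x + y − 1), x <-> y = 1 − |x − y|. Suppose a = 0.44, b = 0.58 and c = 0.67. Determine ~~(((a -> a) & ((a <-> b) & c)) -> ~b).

0.89

a -> a = min(1, 1 − 0.44 + 0.44) = min(1, 1.00) = 1.00
a <-> b = 1 − |0.44 − 0.58| = 1 − 0.14 = 0.86
(a <-> b) & c = max(0, 0.86 + 0.67 − 1) = max(0, 0.53) = 0.53
(a -> a) & ((a <-> b) & c) = max(0, 1.00 + 0.53 − 1) = max(0, 0.53) = 0.53
~b = 1 − 0.58 = 0.42
((a -> a) & ((a <-> b) & c)) -> ~b = min(1, 1 − 0.53 + 0.42) = min(1, 0.89) = 0.89
~(((a -> a) & ((a <-> b) & c)) -> ~b) = 1 − 0.89 = 0.11
~~(((a -> a) & ((a <-> b) & c)) -> ~b) = 1 − 0.11 = 0.89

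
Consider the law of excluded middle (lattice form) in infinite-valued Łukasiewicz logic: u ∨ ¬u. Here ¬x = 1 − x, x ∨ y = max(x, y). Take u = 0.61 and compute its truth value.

¬u = 1 − 0.61 = 0.39
u ∨ ¬u = max(0.61, 0.39) = 0.61
(The value 0.61 < 1 shows this instance is not satisfied; not a Ł∞-tautology — its value is max(a, 1−a).)

0.61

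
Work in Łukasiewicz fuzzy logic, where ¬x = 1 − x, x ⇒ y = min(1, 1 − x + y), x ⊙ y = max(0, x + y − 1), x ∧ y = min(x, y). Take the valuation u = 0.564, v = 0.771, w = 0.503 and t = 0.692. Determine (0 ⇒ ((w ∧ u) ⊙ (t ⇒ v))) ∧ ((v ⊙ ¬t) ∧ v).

0.079

w ∧ u = min(0.503, 0.564) = 0.503
t ⇒ v = min(1, 1 − 0.692 + 0.771) = min(1, 1.079) = 1.000
(w ∧ u) ⊙ (t ⇒ v) = max(0, 0.503 + 1.000 − 1) = max(0, 0.503) = 0.503
0 ⇒ ((w ∧ u) ⊙ (t ⇒ v)) = min(1, 1 − 0.000 + 0.503) = min(1, 1.503) = 1.000
¬t = 1 − 0.692 = 0.308
v ⊙ ¬t = max(0, 0.771 + 0.308 − 1) = max(0, 0.079) = 0.079
(v ⊙ ¬t) ∧ v = min(0.079, 0.771) = 0.079
(0 ⇒ ((w ∧ u) ⊙ (t ⇒ v))) ∧ ((v ⊙ ¬t) ∧ v) = min(1.000, 0.079) = 0.079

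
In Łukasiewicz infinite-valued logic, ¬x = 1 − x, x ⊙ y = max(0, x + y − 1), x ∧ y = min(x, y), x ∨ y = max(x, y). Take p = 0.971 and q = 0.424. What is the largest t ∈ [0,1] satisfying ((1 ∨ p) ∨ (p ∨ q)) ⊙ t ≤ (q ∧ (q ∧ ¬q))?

1 ∨ p = max(1.000, 0.971) = 1.000
p ∨ q = max(0.971, 0.424) = 0.971
(1 ∨ p) ∨ (p ∨ q) = max(1.000, 0.971) = 1.000
So the left factor is (1 ∨ p) ∨ (p ∨ q) = 1.000.
¬q = 1 − 0.424 = 0.576
q ∧ ¬q = min(0.424, 0.576) = 0.424
q ∧ (q ∧ ¬q) = min(0.424, 0.424) = 0.424
So the right-hand bound is q ∧ (q ∧ ¬q) = 0.424.
The residuum of the Łukasiewicz t-norm gives the supremum: min(1, 1 − 1.000 + 0.424).
1 − 1.000 + 0.424 = 0.424, so t = min(1, 0.424) = 0.424.
Check: 1.000 ⊙ 0.424 = max(0, 0.424) = 0.424 ≤ 0.424.

0.424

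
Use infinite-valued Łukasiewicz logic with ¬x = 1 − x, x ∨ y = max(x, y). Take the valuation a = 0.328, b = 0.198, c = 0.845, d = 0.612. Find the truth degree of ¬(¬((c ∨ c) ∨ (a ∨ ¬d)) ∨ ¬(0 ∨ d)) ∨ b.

c ∨ c = max(0.845, 0.845) = 0.845
¬d = 1 − 0.612 = 0.388
a ∨ ¬d = max(0.328, 0.388) = 0.388
(c ∨ c) ∨ (a ∨ ¬d) = max(0.845, 0.388) = 0.845
¬((c ∨ c) ∨ (a ∨ ¬d)) = 1 − 0.845 = 0.155
0 ∨ d = max(0.000, 0.612) = 0.612
¬(0 ∨ d) = 1 − 0.612 = 0.388
¬((c ∨ c) ∨ (a ∨ ¬d)) ∨ ¬(0 ∨ d) = max(0.155, 0.388) = 0.388
¬(¬((c ∨ c) ∨ (a ∨ ¬d)) ∨ ¬(0 ∨ d)) = 1 − 0.388 = 0.612
¬(¬((c ∨ c) ∨ (a ∨ ¬d)) ∨ ¬(0 ∨ d)) ∨ b = max(0.612, 0.198) = 0.612

0.612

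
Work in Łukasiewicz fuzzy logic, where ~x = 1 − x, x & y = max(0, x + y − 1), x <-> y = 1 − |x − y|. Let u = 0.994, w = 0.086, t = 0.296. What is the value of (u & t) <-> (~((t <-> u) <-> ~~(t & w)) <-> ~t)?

0.692

u & t = max(0, 0.994 + 0.296 − 1) = max(0, 0.290) = 0.290
t <-> u = 1 − |0.296 − 0.994| = 1 − 0.698 = 0.302
t & w = max(0, 0.296 + 0.086 − 1) = max(0, -0.618) = 0.000
~(t & w) = 1 − 0.000 = 1.000
~~(t & w) = 1 − 1.000 = 0.000
(t <-> u) <-> ~~(t & w) = 1 − |0.302 − 0.000| = 1 − 0.302 = 0.698
~((t <-> u) <-> ~~(t & w)) = 1 − 0.698 = 0.302
~t = 1 − 0.296 = 0.704
~((t <-> u) <-> ~~(t & w)) <-> ~t = 1 − |0.302 − 0.704| = 1 − 0.402 = 0.598
(u & t) <-> (~((t <-> u) <-> ~~(t & w)) <-> ~t) = 1 − |0.290 − 0.598| = 1 − 0.308 = 0.692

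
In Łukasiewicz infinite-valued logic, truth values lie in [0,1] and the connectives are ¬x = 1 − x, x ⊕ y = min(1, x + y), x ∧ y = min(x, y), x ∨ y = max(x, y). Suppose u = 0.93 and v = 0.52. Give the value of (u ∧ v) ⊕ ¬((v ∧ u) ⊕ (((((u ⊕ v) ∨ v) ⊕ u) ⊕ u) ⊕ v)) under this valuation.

0.52

u ∧ v = min(0.93, 0.52) = 0.52
v ∧ u = min(0.52, 0.93) = 0.52
u ⊕ v = min(1, 0.93 + 0.52) = min(1, 1.45) = 1.00
(u ⊕ v) ∨ v = max(1.00, 0.52) = 1.00
((u ⊕ v) ∨ v) ⊕ u = min(1, 1.00 + 0.93) = min(1, 1.93) = 1.00
(((u ⊕ v) ∨ v) ⊕ u) ⊕ u = min(1, 1.00 + 0.93) = min(1, 1.93) = 1.00
((((u ⊕ v) ∨ v) ⊕ u) ⊕ u) ⊕ v = min(1, 1.00 + 0.52) = min(1, 1.52) = 1.00
(v ∧ u) ⊕ (((((u ⊕ v) ∨ v) ⊕ u) ⊕ u) ⊕ v) = min(1, 0.52 + 1.00) = min(1, 1.52) = 1.00
¬((v ∧ u) ⊕ (((((u ⊕ v) ∨ v) ⊕ u) ⊕ u) ⊕ v)) = 1 − 1.00 = 0.00
(u ∧ v) ⊕ ¬((v ∧ u) ⊕ (((((u ⊕ v) ∨ v) ⊕ u) ⊕ u) ⊕ v)) = min(1, 0.52 + 0.00) = min(1, 0.52) = 0.52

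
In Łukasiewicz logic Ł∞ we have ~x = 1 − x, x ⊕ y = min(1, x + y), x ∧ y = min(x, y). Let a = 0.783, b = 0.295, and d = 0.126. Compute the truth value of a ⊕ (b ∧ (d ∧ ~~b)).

~b = 1 − 0.295 = 0.705
~~b = 1 − 0.705 = 0.295
d ∧ ~~b = min(0.126, 0.295) = 0.126
b ∧ (d ∧ ~~b) = min(0.295, 0.126) = 0.126
a ⊕ (b ∧ (d ∧ ~~b)) = min(1, 0.783 + 0.126) = min(1, 0.909) = 0.909

0.909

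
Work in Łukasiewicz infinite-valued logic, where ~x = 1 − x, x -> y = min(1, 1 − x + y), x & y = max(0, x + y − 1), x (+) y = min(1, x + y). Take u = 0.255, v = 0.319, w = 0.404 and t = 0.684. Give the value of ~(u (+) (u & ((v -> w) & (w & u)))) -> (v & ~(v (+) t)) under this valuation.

0.255

v -> w = min(1, 1 − 0.319 + 0.404) = min(1, 1.085) = 1.000
w & u = max(0, 0.404 + 0.255 − 1) = max(0, -0.341) = 0.000
(v -> w) & (w & u) = max(0, 1.000 + 0.000 − 1) = max(0, 0.000) = 0.000
u & ((v -> w) & (w & u)) = max(0, 0.255 + 0.000 − 1) = max(0, -0.745) = 0.000
u (+) (u & ((v -> w) & (w & u))) = min(1, 0.255 + 0.000) = min(1, 0.255) = 0.255
~(u (+) (u & ((v -> w) & (w & u)))) = 1 − 0.255 = 0.745
v (+) t = min(1, 0.319 + 0.684) = min(1, 1.003) = 1.000
~(v (+) t) = 1 − 1.000 = 0.000
v & ~(v (+) t) = max(0, 0.319 + 0.000 − 1) = max(0, -0.681) = 0.000
~(u (+) (u & ((v -> w) & (w & u)))) -> (v & ~(v (+) t)) = min(1, 1 − 0.745 + 0.000) = min(1, 0.255) = 0.255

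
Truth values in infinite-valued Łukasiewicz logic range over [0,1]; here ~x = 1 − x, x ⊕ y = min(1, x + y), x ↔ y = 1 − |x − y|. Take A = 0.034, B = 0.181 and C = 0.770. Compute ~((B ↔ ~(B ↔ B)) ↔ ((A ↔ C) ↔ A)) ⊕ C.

B ↔ B = 1 − |0.181 − 0.181| = 1 − 0.000 = 1.000
~(B ↔ B) = 1 − 1.000 = 0.000
B ↔ ~(B ↔ B) = 1 − |0.181 − 0.000| = 1 − 0.181 = 0.819
A ↔ C = 1 − |0.034 − 0.770| = 1 − 0.736 = 0.264
(A ↔ C) ↔ A = 1 − |0.264 − 0.034| = 1 − 0.230 = 0.770
(B ↔ ~(B ↔ B)) ↔ ((A ↔ C) ↔ A) = 1 − |0.819 − 0.770| = 1 − 0.049 = 0.951
~((B ↔ ~(B ↔ B)) ↔ ((A ↔ C) ↔ A)) = 1 − 0.951 = 0.049
~((B ↔ ~(B ↔ B)) ↔ ((A ↔ C) ↔ A)) ⊕ C = min(1, 0.049 + 0.770) = min(1, 0.819) = 0.819

0.819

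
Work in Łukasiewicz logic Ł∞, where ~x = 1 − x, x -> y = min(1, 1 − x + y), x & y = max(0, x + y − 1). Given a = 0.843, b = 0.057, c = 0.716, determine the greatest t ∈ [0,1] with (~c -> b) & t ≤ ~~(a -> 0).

~c = 1 − 0.716 = 0.284
~c -> b = min(1, 1 − 0.284 + 0.057) = min(1, 0.773) = 0.773
So the left factor is ~c -> b = 0.773.
a -> 0 = min(1, 1 − 0.843 + 0.000) = min(1, 0.157) = 0.157
~(a -> 0) = 1 − 0.157 = 0.843
~~(a -> 0) = 1 − 0.843 = 0.157
So the right-hand bound is ~~(a -> 0) = 0.157.
The residuum of the Łukasiewicz t-norm gives the supremum: min(1, 1 − 0.773 + 0.157).
1 − 0.773 + 0.157 = 0.384, so t = min(1, 0.384) = 0.384.
Check: 0.773 & 0.384 = max(0, 0.157) = 0.157 ≤ 0.157.

0.384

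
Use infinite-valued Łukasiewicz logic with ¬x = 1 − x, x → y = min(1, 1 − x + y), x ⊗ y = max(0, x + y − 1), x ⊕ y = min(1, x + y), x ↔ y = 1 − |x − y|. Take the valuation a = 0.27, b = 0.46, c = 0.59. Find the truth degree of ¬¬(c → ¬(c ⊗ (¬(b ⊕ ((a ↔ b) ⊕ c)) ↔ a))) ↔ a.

0.27

a ↔ b = 1 − |0.27 − 0.46| = 1 − 0.19 = 0.81
(a ↔ b) ⊕ c = min(1, 0.81 + 0.59) = min(1, 1.40) = 1.00
b ⊕ ((a ↔ b) ⊕ c) = min(1, 0.46 + 1.00) = min(1, 1.46) = 1.00
¬(b ⊕ ((a ↔ b) ⊕ c)) = 1 − 1.00 = 0.00
¬(b ⊕ ((a ↔ b) ⊕ c)) ↔ a = 1 − |0.00 − 0.27| = 1 − 0.27 = 0.73
c ⊗ (¬(b ⊕ ((a ↔ b) ⊕ c)) ↔ a) = max(0, 0.59 + 0.73 − 1) = max(0, 0.32) = 0.32
¬(c ⊗ (¬(b ⊕ ((a ↔ b) ⊕ c)) ↔ a)) = 1 − 0.32 = 0.68
c → ¬(c ⊗ (¬(b ⊕ ((a ↔ b) ⊕ c)) ↔ a)) = min(1, 1 − 0.59 + 0.68) = min(1, 1.09) = 1.00
¬(c → ¬(c ⊗ (¬(b ⊕ ((a ↔ b) ⊕ c)) ↔ a))) = 1 − 1.00 = 0.00
¬¬(c → ¬(c ⊗ (¬(b ⊕ ((a ↔ b) ⊕ c)) ↔ a))) = 1 − 0.00 = 1.00
¬¬(c → ¬(c ⊗ (¬(b ⊕ ((a ↔ b) ⊕ c)) ↔ a))) ↔ a = 1 − |1.00 − 0.27| = 1 − 0.73 = 0.27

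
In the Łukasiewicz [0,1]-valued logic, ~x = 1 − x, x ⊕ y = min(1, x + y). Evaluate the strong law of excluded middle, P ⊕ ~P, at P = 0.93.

1.00

~P = 1 − 0.93 = 0.07
P ⊕ ~P = min(1, 0.93 + 0.07) = min(1, 1.00) = 1.00
(As expected: always 1 in Ł∞ since a ⊕ (1−a) = 1.)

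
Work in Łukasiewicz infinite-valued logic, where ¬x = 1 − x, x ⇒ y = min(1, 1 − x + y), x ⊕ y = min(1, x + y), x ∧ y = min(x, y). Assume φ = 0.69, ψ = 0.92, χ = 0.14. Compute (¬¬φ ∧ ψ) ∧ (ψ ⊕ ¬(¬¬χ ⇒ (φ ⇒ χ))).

¬φ = 1 − 0.69 = 0.31
¬¬φ = 1 − 0.31 = 0.69
¬¬φ ∧ ψ = min(0.69, 0.92) = 0.69
¬χ = 1 − 0.14 = 0.86
¬¬χ = 1 − 0.86 = 0.14
φ ⇒ χ = min(1, 1 − 0.69 + 0.14) = min(1, 0.45) = 0.45
¬¬χ ⇒ (φ ⇒ χ) = min(1, 1 − 0.14 + 0.45) = min(1, 1.31) = 1.00
¬(¬¬χ ⇒ (φ ⇒ χ)) = 1 − 1.00 = 0.00
ψ ⊕ ¬(¬¬χ ⇒ (φ ⇒ χ)) = min(1, 0.92 + 0.00) = min(1, 0.92) = 0.92
(¬¬φ ∧ ψ) ∧ (ψ ⊕ ¬(¬¬χ ⇒ (φ ⇒ χ))) = min(0.69, 0.92) = 0.69

0.69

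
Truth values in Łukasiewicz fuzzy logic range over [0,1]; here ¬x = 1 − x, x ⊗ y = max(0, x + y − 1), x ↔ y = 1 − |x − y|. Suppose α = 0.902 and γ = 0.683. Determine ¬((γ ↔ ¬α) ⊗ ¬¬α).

¬α = 1 − 0.902 = 0.098
γ ↔ ¬α = 1 − |0.683 − 0.098| = 1 − 0.585 = 0.415
¬¬α = 1 − 0.098 = 0.902
(γ ↔ ¬α) ⊗ ¬¬α = max(0, 0.415 + 0.902 − 1) = max(0, 0.317) = 0.317
¬((γ ↔ ¬α) ⊗ ¬¬α) = 1 − 0.317 = 0.683

0.683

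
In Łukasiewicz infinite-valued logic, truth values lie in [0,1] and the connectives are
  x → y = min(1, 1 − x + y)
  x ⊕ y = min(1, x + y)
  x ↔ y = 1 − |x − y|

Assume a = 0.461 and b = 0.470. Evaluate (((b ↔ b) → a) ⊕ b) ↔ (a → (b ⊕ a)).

0.931

b ↔ b = 1 − |0.470 − 0.470| = 1 − 0.000 = 1.000
(b ↔ b) → a = min(1, 1 − 1.000 + 0.461) = min(1, 0.461) = 0.461
((b ↔ b) → a) ⊕ b = min(1, 0.461 + 0.470) = min(1, 0.931) = 0.931
b ⊕ a = min(1, 0.470 + 0.461) = min(1, 0.931) = 0.931
a → (b ⊕ a) = min(1, 1 − 0.461 + 0.931) = min(1, 1.470) = 1.000
(((b ↔ b) → a) ⊕ b) ↔ (a → (b ⊕ a)) = 1 − |0.931 − 1.000| = 1 − 0.069 = 0.931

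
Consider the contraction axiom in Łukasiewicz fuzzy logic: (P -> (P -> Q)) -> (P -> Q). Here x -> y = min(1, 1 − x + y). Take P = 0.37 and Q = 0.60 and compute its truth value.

1.00

P -> Q = min(1, 1 − 0.37 + 0.60) = min(1, 1.23) = 1.00
P -> (P -> Q) = min(1, 1 − 0.37 + 1.00) = min(1, 1.63) = 1.00
(P -> (P -> Q)) -> (P -> Q) = min(1, 1 − 1.00 + 1.00) = min(1, 1.00) = 1.00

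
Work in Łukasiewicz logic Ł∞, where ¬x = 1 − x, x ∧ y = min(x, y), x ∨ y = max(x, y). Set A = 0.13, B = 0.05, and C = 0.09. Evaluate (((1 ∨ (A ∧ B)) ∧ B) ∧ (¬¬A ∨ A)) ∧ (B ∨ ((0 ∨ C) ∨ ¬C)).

A ∧ B = min(0.13, 0.05) = 0.05
1 ∨ (A ∧ B) = max(1.00, 0.05) = 1.00
(1 ∨ (A ∧ B)) ∧ B = min(1.00, 0.05) = 0.05
¬A = 1 − 0.13 = 0.87
¬¬A = 1 − 0.87 = 0.13
¬¬A ∨ A = max(0.13, 0.13) = 0.13
((1 ∨ (A ∧ B)) ∧ B) ∧ (¬¬A ∨ A) = min(0.05, 0.13) = 0.05
0 ∨ C = max(0.00, 0.09) = 0.09
¬C = 1 − 0.09 = 0.91
(0 ∨ C) ∨ ¬C = max(0.09, 0.91) = 0.91
B ∨ ((0 ∨ C) ∨ ¬C) = max(0.05, 0.91) = 0.91
(((1 ∨ (A ∧ B)) ∧ B) ∧ (¬¬A ∨ A)) ∧ (B ∨ ((0 ∨ C) ∨ ¬C)) = min(0.05, 0.91) = 0.05

0.05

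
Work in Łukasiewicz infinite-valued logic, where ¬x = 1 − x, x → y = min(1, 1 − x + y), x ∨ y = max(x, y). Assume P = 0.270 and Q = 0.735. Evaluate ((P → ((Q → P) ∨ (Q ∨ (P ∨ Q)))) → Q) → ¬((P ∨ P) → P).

0.265

Q → P = min(1, 1 − 0.735 + 0.270) = min(1, 0.535) = 0.535
P ∨ Q = max(0.270, 0.735) = 0.735
Q ∨ (P ∨ Q) = max(0.735, 0.735) = 0.735
(Q → P) ∨ (Q ∨ (P ∨ Q)) = max(0.535, 0.735) = 0.735
P → ((Q → P) ∨ (Q ∨ (P ∨ Q))) = min(1, 1 − 0.270 + 0.735) = min(1, 1.465) = 1.000
(P → ((Q → P) ∨ (Q ∨ (P ∨ Q)))) → Q = min(1, 1 − 1.000 + 0.735) = min(1, 0.735) = 0.735
P ∨ P = max(0.270, 0.270) = 0.270
(P ∨ P) → P = min(1, 1 − 0.270 + 0.270) = min(1, 1.000) = 1.000
¬((P ∨ P) → P) = 1 − 1.000 = 0.000
((P → ((Q → P) ∨ (Q ∨ (P ∨ Q)))) → Q) → ¬((P ∨ P) → P) = min(1, 1 − 0.735 + 0.000) = min(1, 0.265) = 0.265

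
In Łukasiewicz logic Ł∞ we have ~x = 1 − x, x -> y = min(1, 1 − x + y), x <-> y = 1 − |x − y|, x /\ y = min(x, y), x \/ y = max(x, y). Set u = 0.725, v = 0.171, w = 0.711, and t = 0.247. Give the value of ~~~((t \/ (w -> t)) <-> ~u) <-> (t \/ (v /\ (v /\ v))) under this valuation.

0.986

w -> t = min(1, 1 − 0.711 + 0.247) = min(1, 0.536) = 0.536
t \/ (w -> t) = max(0.247, 0.536) = 0.536
~u = 1 − 0.725 = 0.275
(t \/ (w -> t)) <-> ~u = 1 − |0.536 − 0.275| = 1 − 0.261 = 0.739
~((t \/ (w -> t)) <-> ~u) = 1 − 0.739 = 0.261
~~((t \/ (w -> t)) <-> ~u) = 1 − 0.261 = 0.739
~~~((t \/ (w -> t)) <-> ~u) = 1 − 0.739 = 0.261
v /\ v = min(0.171, 0.171) = 0.171
v /\ (v /\ v) = min(0.171, 0.171) = 0.171
t \/ (v /\ (v /\ v)) = max(0.247, 0.171) = 0.247
~~~((t \/ (w -> t)) <-> ~u) <-> (t \/ (v /\ (v /\ v))) = 1 − |0.261 − 0.247| = 1 − 0.014 = 0.986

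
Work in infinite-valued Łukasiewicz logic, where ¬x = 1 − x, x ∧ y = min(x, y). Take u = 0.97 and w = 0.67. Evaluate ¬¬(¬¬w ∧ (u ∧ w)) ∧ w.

¬w = 1 − 0.67 = 0.33
¬¬w = 1 − 0.33 = 0.67
u ∧ w = min(0.97, 0.67) = 0.67
¬¬w ∧ (u ∧ w) = min(0.67, 0.67) = 0.67
¬(¬¬w ∧ (u ∧ w)) = 1 − 0.67 = 0.33
¬¬(¬¬w ∧ (u ∧ w)) = 1 − 0.33 = 0.67
¬¬(¬¬w ∧ (u ∧ w)) ∧ w = min(0.67, 0.67) = 0.67

0.67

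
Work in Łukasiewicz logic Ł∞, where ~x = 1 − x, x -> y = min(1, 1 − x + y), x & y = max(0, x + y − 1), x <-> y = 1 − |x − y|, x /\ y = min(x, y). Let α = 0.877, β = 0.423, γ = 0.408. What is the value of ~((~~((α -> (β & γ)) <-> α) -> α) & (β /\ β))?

β & γ = max(0, 0.423 + 0.408 − 1) = max(0, -0.169) = 0.000
α -> (β & γ) = min(1, 1 − 0.877 + 0.000) = min(1, 0.123) = 0.123
(α -> (β & γ)) <-> α = 1 − |0.123 − 0.877| = 1 − 0.754 = 0.246
~((α -> (β & γ)) <-> α) = 1 − 0.246 = 0.754
~~((α -> (β & γ)) <-> α) = 1 − 0.754 = 0.246
~~((α -> (β & γ)) <-> α) -> α = min(1, 1 − 0.246 + 0.877) = min(1, 1.631) = 1.000
β /\ β = min(0.423, 0.423) = 0.423
(~~((α -> (β & γ)) <-> α) -> α) & (β /\ β) = max(0, 1.000 + 0.423 − 1) = max(0, 0.423) = 0.423
~((~~((α -> (β & γ)) <-> α) -> α) & (β /\ β)) = 1 − 0.423 = 0.577

0.577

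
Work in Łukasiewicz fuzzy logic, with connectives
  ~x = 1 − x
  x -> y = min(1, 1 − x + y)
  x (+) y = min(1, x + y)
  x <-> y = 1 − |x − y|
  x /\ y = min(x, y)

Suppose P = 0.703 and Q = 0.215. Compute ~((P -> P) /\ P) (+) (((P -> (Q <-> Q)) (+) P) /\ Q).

0.512

P -> P = min(1, 1 − 0.703 + 0.703) = min(1, 1.000) = 1.000
(P -> P) /\ P = min(1.000, 0.703) = 0.703
~((P -> P) /\ P) = 1 − 0.703 = 0.297
Q <-> Q = 1 − |0.215 − 0.215| = 1 − 0.000 = 1.000
P -> (Q <-> Q) = min(1, 1 − 0.703 + 1.000) = min(1, 1.297) = 1.000
(P -> (Q <-> Q)) (+) P = min(1, 1.000 + 0.703) = min(1, 1.703) = 1.000
((P -> (Q <-> Q)) (+) P) /\ Q = min(1.000, 0.215) = 0.215
~((P -> P) /\ P) (+) (((P -> (Q <-> Q)) (+) P) /\ Q) = min(1, 0.297 + 0.215) = min(1, 0.512) = 0.512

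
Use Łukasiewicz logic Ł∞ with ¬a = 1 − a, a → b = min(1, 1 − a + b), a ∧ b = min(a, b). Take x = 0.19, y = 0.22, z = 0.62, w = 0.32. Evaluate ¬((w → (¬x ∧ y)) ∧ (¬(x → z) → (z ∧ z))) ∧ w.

¬x = 1 − 0.19 = 0.81
¬x ∧ y = min(0.81, 0.22) = 0.22
w → (¬x ∧ y) = min(1, 1 − 0.32 + 0.22) = min(1, 0.90) = 0.90
x → z = min(1, 1 − 0.19 + 0.62) = min(1, 1.43) = 1.00
¬(x → z) = 1 − 1.00 = 0.00
z ∧ z = min(0.62, 0.62) = 0.62
¬(x → z) → (z ∧ z) = min(1, 1 − 0.00 + 0.62) = min(1, 1.62) = 1.00
(w → (¬x ∧ y)) ∧ (¬(x → z) → (z ∧ z)) = min(0.90, 1.00) = 0.90
¬((w → (¬x ∧ y)) ∧ (¬(x → z) → (z ∧ z))) = 1 − 0.90 = 0.10
¬((w → (¬x ∧ y)) ∧ (¬(x → z) → (z ∧ z))) ∧ w = min(0.10, 0.32) = 0.10

0.10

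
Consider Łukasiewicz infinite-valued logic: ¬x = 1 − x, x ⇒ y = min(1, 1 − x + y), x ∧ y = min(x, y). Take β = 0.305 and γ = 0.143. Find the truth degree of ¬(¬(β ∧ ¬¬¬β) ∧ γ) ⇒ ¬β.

¬β = 1 − 0.305 = 0.695
¬¬β = 1 − 0.695 = 0.305
¬¬¬β = 1 − 0.305 = 0.695
β ∧ ¬¬¬β = min(0.305, 0.695) = 0.305
¬(β ∧ ¬¬¬β) = 1 − 0.305 = 0.695
¬(β ∧ ¬¬¬β) ∧ γ = min(0.695, 0.143) = 0.143
¬(¬(β ∧ ¬¬¬β) ∧ γ) = 1 − 0.143 = 0.857
¬(¬(β ∧ ¬¬¬β) ∧ γ) ⇒ ¬β = min(1, 1 − 0.857 + 0.695) = min(1, 0.838) = 0.838

0.838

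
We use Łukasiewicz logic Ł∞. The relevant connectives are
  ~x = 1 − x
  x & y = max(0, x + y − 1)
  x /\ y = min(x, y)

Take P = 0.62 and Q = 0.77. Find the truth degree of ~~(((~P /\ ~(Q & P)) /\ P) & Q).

0.15

~P = 1 − 0.62 = 0.38
Q & P = max(0, 0.77 + 0.62 − 1) = max(0, 0.39) = 0.39
~(Q & P) = 1 − 0.39 = 0.61
~P /\ ~(Q & P) = min(0.38, 0.61) = 0.38
(~P /\ ~(Q & P)) /\ P = min(0.38, 0.62) = 0.38
((~P /\ ~(Q & P)) /\ P) & Q = max(0, 0.38 + 0.77 − 1) = max(0, 0.15) = 0.15
~(((~P /\ ~(Q & P)) /\ P) & Q) = 1 − 0.15 = 0.85
~~(((~P /\ ~(Q & P)) /\ P) & Q) = 1 − 0.85 = 0.15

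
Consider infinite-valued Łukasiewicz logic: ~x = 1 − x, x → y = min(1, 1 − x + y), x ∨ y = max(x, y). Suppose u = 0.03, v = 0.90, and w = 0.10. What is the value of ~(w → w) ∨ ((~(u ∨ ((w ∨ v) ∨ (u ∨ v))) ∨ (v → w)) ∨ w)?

0.20

w → w = min(1, 1 − 0.10 + 0.10) = min(1, 1.00) = 1.00
~(w → w) = 1 − 1.00 = 0.00
w ∨ v = max(0.10, 0.90) = 0.90
u ∨ v = max(0.03, 0.90) = 0.90
(w ∨ v) ∨ (u ∨ v) = max(0.90, 0.90) = 0.90
u ∨ ((w ∨ v) ∨ (u ∨ v)) = max(0.03, 0.90) = 0.90
~(u ∨ ((w ∨ v) ∨ (u ∨ v))) = 1 − 0.90 = 0.10
v → w = min(1, 1 − 0.90 + 0.10) = min(1, 0.20) = 0.20
~(u ∨ ((w ∨ v) ∨ (u ∨ v))) ∨ (v → w) = max(0.10, 0.20) = 0.20
(~(u ∨ ((w ∨ v) ∨ (u ∨ v))) ∨ (v → w)) ∨ w = max(0.20, 0.10) = 0.20
~(w → w) ∨ ((~(u ∨ ((w ∨ v) ∨ (u ∨ v))) ∨ (v → w)) ∨ w) = max(0.00, 0.20) = 0.20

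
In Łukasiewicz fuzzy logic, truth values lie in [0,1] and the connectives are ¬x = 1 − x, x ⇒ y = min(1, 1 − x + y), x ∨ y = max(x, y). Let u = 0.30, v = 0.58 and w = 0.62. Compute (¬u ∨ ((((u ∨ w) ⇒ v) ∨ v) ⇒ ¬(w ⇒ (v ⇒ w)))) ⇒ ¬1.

0.30

¬u = 1 − 0.30 = 0.70
u ∨ w = max(0.30, 0.62) = 0.62
(u ∨ w) ⇒ v = min(1, 1 − 0.62 + 0.58) = min(1, 0.96) = 0.96
((u ∨ w) ⇒ v) ∨ v = max(0.96, 0.58) = 0.96
v ⇒ w = min(1, 1 − 0.58 + 0.62) = min(1, 1.04) = 1.00
w ⇒ (v ⇒ w) = min(1, 1 − 0.62 + 1.00) = min(1, 1.38) = 1.00
¬(w ⇒ (v ⇒ w)) = 1 − 1.00 = 0.00
(((u ∨ w) ⇒ v) ∨ v) ⇒ ¬(w ⇒ (v ⇒ w)) = min(1, 1 − 0.96 + 0.00) = min(1, 0.04) = 0.04
¬u ∨ ((((u ∨ w) ⇒ v) ∨ v) ⇒ ¬(w ⇒ (v ⇒ w))) = max(0.70, 0.04) = 0.70
¬1 = 1 − 1.00 = 0.00
(¬u ∨ ((((u ∨ w) ⇒ v) ∨ v) ⇒ ¬(w ⇒ (v ⇒ w)))) ⇒ ¬1 = min(1, 1 − 0.70 + 0.00) = min(1, 0.30) = 0.30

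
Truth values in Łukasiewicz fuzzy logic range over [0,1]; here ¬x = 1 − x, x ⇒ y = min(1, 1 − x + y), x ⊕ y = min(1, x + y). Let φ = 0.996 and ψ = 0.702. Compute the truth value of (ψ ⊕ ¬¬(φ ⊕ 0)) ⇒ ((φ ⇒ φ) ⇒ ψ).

0.702

φ ⊕ 0 = min(1, 0.996 + 0.000) = min(1, 0.996) = 0.996
¬(φ ⊕ 0) = 1 − 0.996 = 0.004
¬¬(φ ⊕ 0) = 1 − 0.004 = 0.996
ψ ⊕ ¬¬(φ ⊕ 0) = min(1, 0.702 + 0.996) = min(1, 1.698) = 1.000
φ ⇒ φ = min(1, 1 − 0.996 + 0.996) = min(1, 1.000) = 1.000
(φ ⇒ φ) ⇒ ψ = min(1, 1 − 1.000 + 0.702) = min(1, 0.702) = 0.702
(ψ ⊕ ¬¬(φ ⊕ 0)) ⇒ ((φ ⇒ φ) ⇒ ψ) = min(1, 1 − 1.000 + 0.702) = min(1, 0.702) = 0.702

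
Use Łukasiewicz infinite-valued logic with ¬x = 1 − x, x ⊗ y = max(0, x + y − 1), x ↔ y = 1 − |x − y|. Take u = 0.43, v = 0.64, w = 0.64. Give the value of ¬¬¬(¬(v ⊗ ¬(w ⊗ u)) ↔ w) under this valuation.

0.21

w ⊗ u = max(0, 0.64 + 0.43 − 1) = max(0, 0.07) = 0.07
¬(w ⊗ u) = 1 − 0.07 = 0.93
v ⊗ ¬(w ⊗ u) = max(0, 0.64 + 0.93 − 1) = max(0, 0.57) = 0.57
¬(v ⊗ ¬(w ⊗ u)) = 1 − 0.57 = 0.43
¬(v ⊗ ¬(w ⊗ u)) ↔ w = 1 − |0.43 − 0.64| = 1 − 0.21 = 0.79
¬(¬(v ⊗ ¬(w ⊗ u)) ↔ w) = 1 − 0.79 = 0.21
¬¬(¬(v ⊗ ¬(w ⊗ u)) ↔ w) = 1 − 0.21 = 0.79
¬¬¬(¬(v ⊗ ¬(w ⊗ u)) ↔ w) = 1 − 0.79 = 0.21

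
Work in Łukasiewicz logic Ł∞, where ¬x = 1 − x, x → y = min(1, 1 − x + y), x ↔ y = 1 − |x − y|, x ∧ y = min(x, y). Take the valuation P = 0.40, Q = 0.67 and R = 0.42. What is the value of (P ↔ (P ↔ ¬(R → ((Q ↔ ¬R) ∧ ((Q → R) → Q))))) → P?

0.60

¬R = 1 − 0.42 = 0.58
Q ↔ ¬R = 1 − |0.67 − 0.58| = 1 − 0.09 = 0.91
Q → R = min(1, 1 − 0.67 + 0.42) = min(1, 0.75) = 0.75
(Q → R) → Q = min(1, 1 − 0.75 + 0.67) = min(1, 0.92) = 0.92
(Q ↔ ¬R) ∧ ((Q → R) → Q) = min(0.91, 0.92) = 0.91
R → ((Q ↔ ¬R) ∧ ((Q → R) → Q)) = min(1, 1 − 0.42 + 0.91) = min(1, 1.49) = 1.00
¬(R → ((Q ↔ ¬R) ∧ ((Q → R) → Q))) = 1 − 1.00 = 0.00
P ↔ ¬(R → ((Q ↔ ¬R) ∧ ((Q → R) → Q))) = 1 − |0.40 − 0.00| = 1 − 0.40 = 0.60
P ↔ (P ↔ ¬(R → ((Q ↔ ¬R) ∧ ((Q → R) → Q)))) = 1 − |0.40 − 0.60| = 1 − 0.20 = 0.80
(P ↔ (P ↔ ¬(R → ((Q ↔ ¬R) ∧ ((Q → R) → Q))))) → P = min(1, 1 − 0.80 + 0.40) = min(1, 0.60) = 0.60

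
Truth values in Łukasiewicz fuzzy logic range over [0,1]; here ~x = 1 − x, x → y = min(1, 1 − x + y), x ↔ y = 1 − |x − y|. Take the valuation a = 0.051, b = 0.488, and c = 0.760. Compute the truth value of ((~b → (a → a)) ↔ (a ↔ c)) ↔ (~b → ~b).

~b = 1 − 0.488 = 0.512
a → a = min(1, 1 − 0.051 + 0.051) = min(1, 1.000) = 1.000
~b → (a → a) = min(1, 1 − 0.512 + 1.000) = min(1, 1.488) = 1.000
a ↔ c = 1 − |0.051 − 0.760| = 1 − 0.709 = 0.291
(~b → (a → a)) ↔ (a ↔ c) = 1 − |1.000 − 0.291| = 1 − 0.709 = 0.291
~b → ~b = min(1, 1 − 0.512 + 0.512) = min(1, 1.000) = 1.000
((~b → (a → a)) ↔ (a ↔ c)) ↔ (~b → ~b) = 1 − |0.291 − 1.000| = 1 − 0.709 = 0.291

0.291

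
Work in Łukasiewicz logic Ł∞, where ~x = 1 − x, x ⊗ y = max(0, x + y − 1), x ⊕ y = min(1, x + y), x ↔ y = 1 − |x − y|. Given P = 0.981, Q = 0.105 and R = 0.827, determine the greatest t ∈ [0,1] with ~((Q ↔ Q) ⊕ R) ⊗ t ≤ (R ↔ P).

Q ↔ Q = 1 − |0.105 − 0.105| = 1 − 0.000 = 1.000
(Q ↔ Q) ⊕ R = min(1, 1.000 + 0.827) = min(1, 1.827) = 1.000
~((Q ↔ Q) ⊕ R) = 1 − 1.000 = 0.000
So the left factor is ~((Q ↔ Q) ⊕ R) = 0.000.
R ↔ P = 1 − |0.827 − 0.981| = 1 − 0.154 = 0.846
So the right-hand bound is R ↔ P = 0.846.
The residuum of the Łukasiewicz t-norm gives the supremum: min(1, 1 − 0.000 + 0.846).
1 − 0.000 + 0.846 = 1.846, so t = min(1, 1.846) = 1.000.
Check: 0.000 ⊗ 1.000 = max(0, 0.000) = 0.000 ≤ 0.846.

1.000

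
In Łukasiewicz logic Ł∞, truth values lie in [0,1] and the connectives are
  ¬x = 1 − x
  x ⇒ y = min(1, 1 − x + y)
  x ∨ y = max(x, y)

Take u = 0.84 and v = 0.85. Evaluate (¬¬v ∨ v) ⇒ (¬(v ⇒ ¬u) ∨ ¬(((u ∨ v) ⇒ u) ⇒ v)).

0.84

¬v = 1 − 0.85 = 0.15
¬¬v = 1 − 0.15 = 0.85
¬¬v ∨ v = max(0.85, 0.85) = 0.85
¬u = 1 − 0.84 = 0.16
v ⇒ ¬u = min(1, 1 − 0.85 + 0.16) = min(1, 0.31) = 0.31
¬(v ⇒ ¬u) = 1 − 0.31 = 0.69
u ∨ v = max(0.84, 0.85) = 0.85
(u ∨ v) ⇒ u = min(1, 1 − 0.85 + 0.84) = min(1, 0.99) = 0.99
((u ∨ v) ⇒ u) ⇒ v = min(1, 1 − 0.99 + 0.85) = min(1, 0.86) = 0.86
¬(((u ∨ v) ⇒ u) ⇒ v) = 1 − 0.86 = 0.14
¬(v ⇒ ¬u) ∨ ¬(((u ∨ v) ⇒ u) ⇒ v) = max(0.69, 0.14) = 0.69
(¬¬v ∨ v) ⇒ (¬(v ⇒ ¬u) ∨ ¬(((u ∨ v) ⇒ u) ⇒ v)) = min(1, 1 − 0.85 + 0.69) = min(1, 0.84) = 0.84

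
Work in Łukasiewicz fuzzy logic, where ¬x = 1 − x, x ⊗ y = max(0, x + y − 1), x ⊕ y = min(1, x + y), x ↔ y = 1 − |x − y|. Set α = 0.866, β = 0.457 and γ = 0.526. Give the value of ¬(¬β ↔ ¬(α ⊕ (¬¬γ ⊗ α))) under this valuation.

0.543

¬β = 1 − 0.457 = 0.543
¬γ = 1 − 0.526 = 0.474
¬¬γ = 1 − 0.474 = 0.526
¬¬γ ⊗ α = max(0, 0.526 + 0.866 − 1) = max(0, 0.392) = 0.392
α ⊕ (¬¬γ ⊗ α) = min(1, 0.866 + 0.392) = min(1, 1.258) = 1.000
¬(α ⊕ (¬¬γ ⊗ α)) = 1 − 1.000 = 0.000
¬β ↔ ¬(α ⊕ (¬¬γ ⊗ α)) = 1 − |0.543 − 0.000| = 1 − 0.543 = 0.457
¬(¬β ↔ ¬(α ⊕ (¬¬γ ⊗ α))) = 1 − 0.457 = 0.543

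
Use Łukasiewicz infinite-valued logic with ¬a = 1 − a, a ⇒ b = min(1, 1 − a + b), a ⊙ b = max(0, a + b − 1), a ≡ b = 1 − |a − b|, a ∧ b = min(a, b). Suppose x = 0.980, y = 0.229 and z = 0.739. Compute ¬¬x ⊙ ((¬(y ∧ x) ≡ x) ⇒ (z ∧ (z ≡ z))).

0.928

¬x = 1 − 0.980 = 0.020
¬¬x = 1 − 0.020 = 0.980
y ∧ x = min(0.229, 0.980) = 0.229
¬(y ∧ x) = 1 − 0.229 = 0.771
¬(y ∧ x) ≡ x = 1 − |0.771 − 0.980| = 1 − 0.209 = 0.791
z ≡ z = 1 − |0.739 − 0.739| = 1 − 0.000 = 1.000
z ∧ (z ≡ z) = min(0.739, 1.000) = 0.739
(¬(y ∧ x) ≡ x) ⇒ (z ∧ (z ≡ z)) = min(1, 1 − 0.791 + 0.739) = min(1, 0.948) = 0.948
¬¬x ⊙ ((¬(y ∧ x) ≡ x) ⇒ (z ∧ (z ≡ z))) = max(0, 0.980 + 0.948 − 1) = max(0, 0.928) = 0.928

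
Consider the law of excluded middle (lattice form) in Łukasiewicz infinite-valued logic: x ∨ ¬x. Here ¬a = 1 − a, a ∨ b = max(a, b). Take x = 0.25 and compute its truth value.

0.75

¬x = 1 − 0.25 = 0.75
x ∨ ¬x = max(0.25, 0.75) = 0.75
(The value 0.75 < 1 shows this instance is not satisfied; not a Ł∞-tautology — its value is max(a, 1−a).)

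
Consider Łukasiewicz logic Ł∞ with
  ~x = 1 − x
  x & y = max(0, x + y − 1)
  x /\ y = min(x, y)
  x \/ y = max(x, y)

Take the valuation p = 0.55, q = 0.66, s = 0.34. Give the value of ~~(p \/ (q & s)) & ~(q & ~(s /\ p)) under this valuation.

q & s = max(0, 0.66 + 0.34 − 1) = max(0, 0.00) = 0.00
p \/ (q & s) = max(0.55, 0.00) = 0.55
~(p \/ (q & s)) = 1 − 0.55 = 0.45
~~(p \/ (q & s)) = 1 − 0.45 = 0.55
s /\ p = min(0.34, 0.55) = 0.34
~(s /\ p) = 1 − 0.34 = 0.66
q & ~(s /\ p) = max(0, 0.66 + 0.66 − 1) = max(0, 0.32) = 0.32
~(q & ~(s /\ p)) = 1 − 0.32 = 0.68
~~(p \/ (q & s)) & ~(q & ~(s /\ p)) = max(0, 0.55 + 0.68 − 1) = max(0, 0.23) = 0.23

0.23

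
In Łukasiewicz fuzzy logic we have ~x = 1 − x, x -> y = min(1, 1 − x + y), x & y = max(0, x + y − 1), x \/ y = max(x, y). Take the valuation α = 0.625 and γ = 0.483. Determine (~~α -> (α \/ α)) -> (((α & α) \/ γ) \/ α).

0.625

~α = 1 − 0.625 = 0.375
~~α = 1 − 0.375 = 0.625
α \/ α = max(0.625, 0.625) = 0.625
~~α -> (α \/ α) = min(1, 1 − 0.625 + 0.625) = min(1, 1.000) = 1.000
α & α = max(0, 0.625 + 0.625 − 1) = max(0, 0.250) = 0.250
(α & α) \/ γ = max(0.250, 0.483) = 0.483
((α & α) \/ γ) \/ α = max(0.483, 0.625) = 0.625
(~~α -> (α \/ α)) -> (((α & α) \/ γ) \/ α) = min(1, 1 − 1.000 + 0.625) = min(1, 0.625) = 0.625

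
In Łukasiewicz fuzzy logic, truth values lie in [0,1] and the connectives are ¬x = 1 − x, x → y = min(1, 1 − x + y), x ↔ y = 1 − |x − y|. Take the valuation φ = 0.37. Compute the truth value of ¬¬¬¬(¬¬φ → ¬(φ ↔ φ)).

0.63

¬φ = 1 − 0.37 = 0.63
¬¬φ = 1 − 0.63 = 0.37
φ ↔ φ = 1 − |0.37 − 0.37| = 1 − 0.00 = 1.00
¬(φ ↔ φ) = 1 − 1.00 = 0.00
¬¬φ → ¬(φ ↔ φ) = min(1, 1 − 0.37 + 0.00) = min(1, 0.63) = 0.63
¬(¬¬φ → ¬(φ ↔ φ)) = 1 − 0.63 = 0.37
¬¬(¬¬φ → ¬(φ ↔ φ)) = 1 − 0.37 = 0.63
¬¬¬(¬¬φ → ¬(φ ↔ φ)) = 1 − 0.63 = 0.37
¬¬¬¬(¬¬φ → ¬(φ ↔ φ)) = 1 − 0.37 = 0.63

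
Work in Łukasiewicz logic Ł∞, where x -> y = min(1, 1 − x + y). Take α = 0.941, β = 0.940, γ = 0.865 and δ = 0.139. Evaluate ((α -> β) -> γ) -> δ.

0.273

α -> β = min(1, 1 − 0.941 + 0.940) = min(1, 0.999) = 0.999
(α -> β) -> γ = min(1, 1 − 0.999 + 0.865) = min(1, 0.866) = 0.866
((α -> β) -> γ) -> δ = min(1, 1 − 0.866 + 0.139) = min(1, 0.273) = 0.273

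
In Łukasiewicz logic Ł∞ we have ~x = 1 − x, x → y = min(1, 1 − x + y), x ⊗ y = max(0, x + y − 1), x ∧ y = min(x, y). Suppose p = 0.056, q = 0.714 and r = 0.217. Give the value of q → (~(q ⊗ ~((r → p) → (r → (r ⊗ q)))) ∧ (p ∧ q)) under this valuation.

0.342

r → p = min(1, 1 − 0.217 + 0.056) = min(1, 0.839) = 0.839
r ⊗ q = max(0, 0.217 + 0.714 − 1) = max(0, -0.069) = 0.000
r → (r ⊗ q) = min(1, 1 − 0.217 + 0.000) = min(1, 0.783) = 0.783
(r → p) → (r → (r ⊗ q)) = min(1, 1 − 0.839 + 0.783) = min(1, 0.944) = 0.944
~((r → p) → (r → (r ⊗ q))) = 1 − 0.944 = 0.056
q ⊗ ~((r → p) → (r → (r ⊗ q))) = max(0, 0.714 + 0.056 − 1) = max(0, -0.230) = 0.000
~(q ⊗ ~((r → p) → (r → (r ⊗ q)))) = 1 − 0.000 = 1.000
p ∧ q = min(0.056, 0.714) = 0.056
~(q ⊗ ~((r → p) → (r → (r ⊗ q)))) ∧ (p ∧ q) = min(1.000, 0.056) = 0.056
q → (~(q ⊗ ~((r → p) → (r → (r ⊗ q)))) ∧ (p ∧ q)) = min(1, 1 − 0.714 + 0.056) = min(1, 0.342) = 0.342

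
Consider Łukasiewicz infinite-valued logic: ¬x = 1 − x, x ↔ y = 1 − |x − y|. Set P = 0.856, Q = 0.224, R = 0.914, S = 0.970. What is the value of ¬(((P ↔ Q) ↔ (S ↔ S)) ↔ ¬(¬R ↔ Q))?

0.230

P ↔ Q = 1 − |0.856 − 0.224| = 1 − 0.632 = 0.368
S ↔ S = 1 − |0.970 − 0.970| = 1 − 0.000 = 1.000
(P ↔ Q) ↔ (S ↔ S) = 1 − |0.368 − 1.000| = 1 − 0.632 = 0.368
¬R = 1 − 0.914 = 0.086
¬R ↔ Q = 1 − |0.086 − 0.224| = 1 − 0.138 = 0.862
¬(¬R ↔ Q) = 1 − 0.862 = 0.138
((P ↔ Q) ↔ (S ↔ S)) ↔ ¬(¬R ↔ Q) = 1 − |0.368 − 0.138| = 1 − 0.230 = 0.770
¬(((P ↔ Q) ↔ (S ↔ S)) ↔ ¬(¬R ↔ Q)) = 1 − 0.770 = 0.230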